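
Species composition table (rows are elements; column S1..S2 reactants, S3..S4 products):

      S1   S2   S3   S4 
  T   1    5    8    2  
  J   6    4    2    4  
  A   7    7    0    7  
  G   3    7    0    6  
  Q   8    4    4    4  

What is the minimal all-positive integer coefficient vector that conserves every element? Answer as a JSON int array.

T: 1·1+3·5 = 16 | 1·8+4·2 = 16
J: 1·6+3·4 = 18 | 1·2+4·4 = 18
A: 1·7+3·7 = 28 | 1·0+4·7 = 28
G: 1·3+3·7 = 24 | 1·0+4·6 = 24
Q: 1·8+3·4 = 20 | 1·4+4·4 = 20
gcd(1,3,1,4) = 1

Coefficients: [1, 3, 1, 4]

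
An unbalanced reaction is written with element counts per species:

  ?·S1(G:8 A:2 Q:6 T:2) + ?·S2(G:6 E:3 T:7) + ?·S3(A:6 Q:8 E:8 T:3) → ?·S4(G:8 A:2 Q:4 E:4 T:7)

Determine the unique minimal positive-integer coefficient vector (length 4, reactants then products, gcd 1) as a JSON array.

G: 2·8+4·6+1·0 = 40 | 5·8 = 40
A: 2·2+4·0+1·6 = 10 | 5·2 = 10
Q: 2·6+4·0+1·8 = 20 | 5·4 = 20
E: 2·0+4·3+1·8 = 20 | 5·4 = 20
T: 2·2+4·7+1·3 = 35 | 5·7 = 35
gcd(2,4,1,5) = 1

Coefficients: [2, 4, 1, 5]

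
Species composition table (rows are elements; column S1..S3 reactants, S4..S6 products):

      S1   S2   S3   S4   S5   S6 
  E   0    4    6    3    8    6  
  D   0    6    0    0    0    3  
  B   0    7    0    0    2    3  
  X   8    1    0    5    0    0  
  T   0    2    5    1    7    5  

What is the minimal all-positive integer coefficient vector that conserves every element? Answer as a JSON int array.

Coefficients: [1, 2, 5, 2, 1, 4]

E: 1·0+2·4+5·6 = 38 | 2·3+1·8+4·6 = 38
D: 1·0+2·6+5·0 = 12 | 2·0+1·0+4·3 = 12
B: 1·0+2·7+5·0 = 14 | 2·0+1·2+4·3 = 14
X: 1·8+2·1+5·0 = 10 | 2·5+1·0+4·0 = 10
T: 1·0+2·2+5·5 = 29 | 2·1+1·7+4·5 = 29
gcd(1,2,5,2,1,4) = 1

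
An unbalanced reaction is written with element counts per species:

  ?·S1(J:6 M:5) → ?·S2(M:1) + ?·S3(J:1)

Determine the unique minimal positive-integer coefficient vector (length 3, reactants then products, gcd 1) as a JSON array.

Coefficients: [1, 5, 6]

J: 1·6 = 6 | 5·0+6·1 = 6
M: 1·5 = 5 | 5·1+6·0 = 5
gcd(1,5,6) = 1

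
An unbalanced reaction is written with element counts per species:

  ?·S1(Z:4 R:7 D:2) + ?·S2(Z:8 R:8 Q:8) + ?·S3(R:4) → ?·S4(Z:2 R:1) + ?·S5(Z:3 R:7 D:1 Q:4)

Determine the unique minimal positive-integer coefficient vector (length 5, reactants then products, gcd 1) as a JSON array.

Coefficients: [2, 2, 1, 6, 4]

Z: 2·4+2·8+1·0 = 24 | 6·2+4·3 = 24
R: 2·7+2·8+1·4 = 34 | 6·1+4·7 = 34
D: 2·2+2·0+1·0 = 4 | 6·0+4·1 = 4
Q: 2·0+2·8+1·0 = 16 | 6·0+4·4 = 16
gcd(2,2,1,6,4) = 1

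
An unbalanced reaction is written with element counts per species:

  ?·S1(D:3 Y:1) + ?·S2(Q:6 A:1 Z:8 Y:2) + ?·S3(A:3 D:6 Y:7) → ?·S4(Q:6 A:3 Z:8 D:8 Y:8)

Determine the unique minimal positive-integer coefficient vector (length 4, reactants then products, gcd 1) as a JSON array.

Q: 4·0+3·6+2·0 = 18 | 3·6 = 18
A: 4·0+3·1+2·3 = 9 | 3·3 = 9
Z: 4·0+3·8+2·0 = 24 | 3·8 = 24
D: 4·3+3·0+2·6 = 24 | 3·8 = 24
Y: 4·1+3·2+2·7 = 24 | 3·8 = 24
gcd(4,3,2,3) = 1

Coefficients: [4, 3, 2, 3]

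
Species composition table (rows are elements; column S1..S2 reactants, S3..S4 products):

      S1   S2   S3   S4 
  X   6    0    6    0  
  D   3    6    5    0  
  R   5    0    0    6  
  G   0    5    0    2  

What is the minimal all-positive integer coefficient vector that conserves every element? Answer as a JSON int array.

Coefficients: [6, 2, 6, 5]

X: 6·6+2·0 = 36 | 6·6+5·0 = 36
D: 6·3+2·6 = 30 | 6·5+5·0 = 30
R: 6·5+2·0 = 30 | 6·0+5·6 = 30
G: 6·0+2·5 = 10 | 6·0+5·2 = 10
gcd(6,2,6,5) = 1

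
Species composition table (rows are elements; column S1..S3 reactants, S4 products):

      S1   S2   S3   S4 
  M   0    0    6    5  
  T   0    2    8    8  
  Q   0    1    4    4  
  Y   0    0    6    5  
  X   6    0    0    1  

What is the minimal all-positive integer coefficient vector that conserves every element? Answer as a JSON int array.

M: 1·0+4·0+5·6 = 30 | 6·5 = 30
T: 1·0+4·2+5·8 = 48 | 6·8 = 48
Q: 1·0+4·1+5·4 = 24 | 6·4 = 24
Y: 1·0+4·0+5·6 = 30 | 6·5 = 30
X: 1·6+4·0+5·0 = 6 | 6·1 = 6
gcd(1,4,5,6) = 1

Coefficients: [1, 4, 5, 6]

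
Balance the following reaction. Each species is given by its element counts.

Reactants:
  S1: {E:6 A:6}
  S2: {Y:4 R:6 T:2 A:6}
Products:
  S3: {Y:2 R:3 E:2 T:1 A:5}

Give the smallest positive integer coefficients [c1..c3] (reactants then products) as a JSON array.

Coefficients: [2, 3, 6]

Y: 2·0+3·4 = 12 | 6·2 = 12
R: 2·0+3·6 = 18 | 6·3 = 18
E: 2·6+3·0 = 12 | 6·2 = 12
T: 2·0+3·2 = 6 | 6·1 = 6
A: 2·6+3·6 = 30 | 6·5 = 30
gcd(2,3,6) = 1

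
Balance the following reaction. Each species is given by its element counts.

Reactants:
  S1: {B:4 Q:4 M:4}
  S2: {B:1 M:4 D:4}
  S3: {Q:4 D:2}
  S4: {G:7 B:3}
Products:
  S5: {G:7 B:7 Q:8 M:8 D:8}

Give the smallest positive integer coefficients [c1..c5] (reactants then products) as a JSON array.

G: 2·0+4·0+4·0+3·7 = 21 | 3·7 = 21
B: 2·4+4·1+4·0+3·3 = 21 | 3·7 = 21
Q: 2·4+4·0+4·4+3·0 = 24 | 3·8 = 24
M: 2·4+4·4+4·0+3·0 = 24 | 3·8 = 24
D: 2·0+4·4+4·2+3·0 = 24 | 3·8 = 24
gcd(2,4,4,3,3) = 1

Coefficients: [2, 4, 4, 3, 3]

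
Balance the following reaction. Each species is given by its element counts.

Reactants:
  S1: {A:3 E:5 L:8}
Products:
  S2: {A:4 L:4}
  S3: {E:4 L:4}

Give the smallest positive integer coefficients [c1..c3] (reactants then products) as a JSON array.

Coefficients: [4, 3, 5]

A: 4·3 = 12 | 3·4+5·0 = 12
E: 4·5 = 20 | 3·0+5·4 = 20
L: 4·8 = 32 | 3·4+5·4 = 32
gcd(4,3,5) = 1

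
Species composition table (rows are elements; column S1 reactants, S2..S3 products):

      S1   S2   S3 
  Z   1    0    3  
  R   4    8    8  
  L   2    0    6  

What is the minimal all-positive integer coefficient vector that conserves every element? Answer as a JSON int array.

Z: 6·1 = 6 | 1·0+2·3 = 6
R: 6·4 = 24 | 1·8+2·8 = 24
L: 6·2 = 12 | 1·0+2·6 = 12
gcd(6,1,2) = 1

Coefficients: [6, 1, 2]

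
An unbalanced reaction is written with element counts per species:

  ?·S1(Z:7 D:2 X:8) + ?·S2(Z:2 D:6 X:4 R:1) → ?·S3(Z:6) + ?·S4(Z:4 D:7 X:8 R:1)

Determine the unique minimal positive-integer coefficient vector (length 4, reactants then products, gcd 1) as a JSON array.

Coefficients: [2, 4, 1, 4]

Z: 2·7+4·2 = 22 | 1·6+4·4 = 22
D: 2·2+4·6 = 28 | 1·0+4·7 = 28
X: 2·8+4·4 = 32 | 1·0+4·8 = 32
R: 2·0+4·1 = 4 | 1·0+4·1 = 4
gcd(2,4,1,4) = 1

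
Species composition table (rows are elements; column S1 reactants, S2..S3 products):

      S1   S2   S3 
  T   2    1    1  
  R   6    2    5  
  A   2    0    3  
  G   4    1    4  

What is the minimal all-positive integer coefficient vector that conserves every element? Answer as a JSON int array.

Coefficients: [3, 4, 2]

T: 3·2 = 6 | 4·1+2·1 = 6
R: 3·6 = 18 | 4·2+2·5 = 18
A: 3·2 = 6 | 4·0+2·3 = 6
G: 3·4 = 12 | 4·1+2·4 = 12
gcd(3,4,2) = 1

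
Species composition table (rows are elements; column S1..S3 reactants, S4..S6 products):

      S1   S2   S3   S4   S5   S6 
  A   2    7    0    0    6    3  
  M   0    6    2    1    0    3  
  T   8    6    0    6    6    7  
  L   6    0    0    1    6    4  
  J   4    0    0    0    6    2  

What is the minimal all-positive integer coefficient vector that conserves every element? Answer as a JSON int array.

A: 5·2+2·7+1·0 = 24 | 2·0+2·6+4·3 = 24
M: 5·0+2·6+1·2 = 14 | 2·1+2·0+4·3 = 14
T: 5·8+2·6+1·0 = 52 | 2·6+2·6+4·7 = 52
L: 5·6+2·0+1·0 = 30 | 2·1+2·6+4·4 = 30
J: 5·4+2·0+1·0 = 20 | 2·0+2·6+4·2 = 20
gcd(5,2,1,2,2,4) = 1

Coefficients: [5, 2, 1, 2, 2, 4]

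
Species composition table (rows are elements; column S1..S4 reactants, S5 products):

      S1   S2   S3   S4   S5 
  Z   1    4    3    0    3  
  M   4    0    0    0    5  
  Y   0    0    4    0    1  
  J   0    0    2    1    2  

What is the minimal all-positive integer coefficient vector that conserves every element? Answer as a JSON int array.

Z: 5·1+1·4+1·3+6·0 = 12 | 4·3 = 12
M: 5·4+1·0+1·0+6·0 = 20 | 4·5 = 20
Y: 5·0+1·0+1·4+6·0 = 4 | 4·1 = 4
J: 5·0+1·0+1·2+6·1 = 8 | 4·2 = 8
gcd(5,1,1,6,4) = 1

Coefficients: [5, 1, 1, 6, 4]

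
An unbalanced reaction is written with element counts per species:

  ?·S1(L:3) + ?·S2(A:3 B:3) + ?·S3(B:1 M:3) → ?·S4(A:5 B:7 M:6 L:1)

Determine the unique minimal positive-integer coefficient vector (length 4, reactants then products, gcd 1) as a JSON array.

A: 1·0+5·3+6·0 = 15 | 3·5 = 15
B: 1·0+5·3+6·1 = 21 | 3·7 = 21
M: 1·0+5·0+6·3 = 18 | 3·6 = 18
L: 1·3+5·0+6·0 = 3 | 3·1 = 3
gcd(1,5,6,3) = 1

Coefficients: [1, 5, 6, 3]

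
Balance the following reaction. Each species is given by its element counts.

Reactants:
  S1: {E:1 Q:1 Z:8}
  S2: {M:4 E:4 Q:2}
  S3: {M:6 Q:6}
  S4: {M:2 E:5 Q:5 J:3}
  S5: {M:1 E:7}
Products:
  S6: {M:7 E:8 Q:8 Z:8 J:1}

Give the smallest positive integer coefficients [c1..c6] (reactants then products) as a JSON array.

Coefficients: [6, 1, 5, 2, 4, 6]

M: 6·0+1·4+5·6+2·2+4·1 = 42 | 6·7 = 42
E: 6·1+1·4+5·0+2·5+4·7 = 48 | 6·8 = 48
Q: 6·1+1·2+5·6+2·5+4·0 = 48 | 6·8 = 48
Z: 6·8+1·0+5·0+2·0+4·0 = 48 | 6·8 = 48
J: 6·0+1·0+5·0+2·3+4·0 = 6 | 6·1 = 6
gcd(6,1,5,2,4,6) = 1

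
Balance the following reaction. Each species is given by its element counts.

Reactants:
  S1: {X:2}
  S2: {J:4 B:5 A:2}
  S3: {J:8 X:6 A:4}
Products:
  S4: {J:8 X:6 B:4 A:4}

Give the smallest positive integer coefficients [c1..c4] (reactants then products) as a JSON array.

Coefficients: [6, 4, 3, 5]

J: 6·0+4·4+3·8 = 40 | 5·8 = 40
X: 6·2+4·0+3·6 = 30 | 5·6 = 30
B: 6·0+4·5+3·0 = 20 | 5·4 = 20
A: 6·0+4·2+3·4 = 20 | 5·4 = 20
gcd(6,4,3,5) = 1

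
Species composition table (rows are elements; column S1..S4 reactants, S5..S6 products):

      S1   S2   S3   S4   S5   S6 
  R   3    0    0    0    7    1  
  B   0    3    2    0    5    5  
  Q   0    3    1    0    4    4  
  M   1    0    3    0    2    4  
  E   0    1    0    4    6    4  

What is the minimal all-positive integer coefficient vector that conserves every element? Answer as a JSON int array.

Coefficients: [4, 6, 6, 5, 1, 5]

R: 4·3+6·0+6·0+5·0 = 12 | 1·7+5·1 = 12
B: 4·0+6·3+6·2+5·0 = 30 | 1·5+5·5 = 30
Q: 4·0+6·3+6·1+5·0 = 24 | 1·4+5·4 = 24
M: 4·1+6·0+6·3+5·0 = 22 | 1·2+5·4 = 22
E: 4·0+6·1+6·0+5·4 = 26 | 1·6+5·4 = 26
gcd(4,6,6,5,1,5) = 1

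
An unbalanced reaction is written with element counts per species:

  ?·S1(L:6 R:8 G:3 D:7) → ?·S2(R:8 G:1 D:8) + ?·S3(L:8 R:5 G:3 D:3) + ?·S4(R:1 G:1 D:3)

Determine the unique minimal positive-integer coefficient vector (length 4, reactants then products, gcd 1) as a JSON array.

L: 4·6 = 24 | 2·0+3·8+1·0 = 24
R: 4·8 = 32 | 2·8+3·5+1·1 = 32
G: 4·3 = 12 | 2·1+3·3+1·1 = 12
D: 4·7 = 28 | 2·8+3·3+1·3 = 28
gcd(4,2,3,1) = 1

Coefficients: [4, 2, 3, 1]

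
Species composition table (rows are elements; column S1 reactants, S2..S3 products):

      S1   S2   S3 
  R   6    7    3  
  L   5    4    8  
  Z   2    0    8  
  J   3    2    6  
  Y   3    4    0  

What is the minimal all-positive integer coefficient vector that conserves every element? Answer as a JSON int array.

R: 4·6 = 24 | 3·7+1·3 = 24
L: 4·5 = 20 | 3·4+1·8 = 20
Z: 4·2 = 8 | 3·0+1·8 = 8
J: 4·3 = 12 | 3·2+1·6 = 12
Y: 4·3 = 12 | 3·4+1·0 = 12
gcd(4,3,1) = 1

Coefficients: [4, 3, 1]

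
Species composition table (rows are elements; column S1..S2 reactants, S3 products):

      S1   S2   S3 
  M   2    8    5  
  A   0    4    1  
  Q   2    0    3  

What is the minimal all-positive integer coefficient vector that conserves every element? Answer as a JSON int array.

M: 6·2+1·8 = 20 | 4·5 = 20
A: 6·0+1·4 = 4 | 4·1 = 4
Q: 6·2+1·0 = 12 | 4·3 = 12
gcd(6,1,4) = 1

Coefficients: [6, 1, 4]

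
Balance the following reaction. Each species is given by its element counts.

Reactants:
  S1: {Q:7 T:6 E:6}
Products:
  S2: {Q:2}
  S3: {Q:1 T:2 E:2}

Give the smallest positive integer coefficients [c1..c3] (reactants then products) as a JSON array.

Q: 1·7 = 7 | 2·2+3·1 = 7
T: 1·6 = 6 | 2·0+3·2 = 6
E: 1·6 = 6 | 2·0+3·2 = 6
gcd(1,2,3) = 1

Coefficients: [1, 2, 3]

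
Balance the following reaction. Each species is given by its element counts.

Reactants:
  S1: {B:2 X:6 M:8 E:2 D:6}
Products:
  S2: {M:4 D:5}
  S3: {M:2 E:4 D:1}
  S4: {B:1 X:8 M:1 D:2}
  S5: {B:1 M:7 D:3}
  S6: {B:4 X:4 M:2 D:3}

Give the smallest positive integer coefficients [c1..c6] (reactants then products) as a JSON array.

B: 6·2 = 12 | 2·0+3·0+4·1+4·1+1·4 = 12
X: 6·6 = 36 | 2·0+3·0+4·8+4·0+1·4 = 36
M: 6·8 = 48 | 2·4+3·2+4·1+4·7+1·2 = 48
E: 6·2 = 12 | 2·0+3·4+4·0+4·0+1·0 = 12
D: 6·6 = 36 | 2·5+3·1+4·2+4·3+1·3 = 36
gcd(6,2,3,4,4,1) = 1

Coefficients: [6, 2, 3, 4, 4, 1]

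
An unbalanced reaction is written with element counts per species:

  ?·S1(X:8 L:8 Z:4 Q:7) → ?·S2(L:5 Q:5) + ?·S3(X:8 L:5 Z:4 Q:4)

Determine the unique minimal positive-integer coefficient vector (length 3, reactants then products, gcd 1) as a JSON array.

X: 5·8 = 40 | 3·0+5·8 = 40
L: 5·8 = 40 | 3·5+5·5 = 40
Z: 5·4 = 20 | 3·0+5·4 = 20
Q: 5·7 = 35 | 3·5+5·4 = 35
gcd(5,3,5) = 1

Coefficients: [5, 3, 5]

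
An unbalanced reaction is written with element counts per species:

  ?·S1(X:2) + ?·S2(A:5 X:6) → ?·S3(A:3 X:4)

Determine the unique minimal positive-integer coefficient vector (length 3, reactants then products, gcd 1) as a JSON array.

A: 1·0+3·5 = 15 | 5·3 = 15
X: 1·2+3·6 = 20 | 5·4 = 20
gcd(1,3,5) = 1

Coefficients: [1, 3, 5]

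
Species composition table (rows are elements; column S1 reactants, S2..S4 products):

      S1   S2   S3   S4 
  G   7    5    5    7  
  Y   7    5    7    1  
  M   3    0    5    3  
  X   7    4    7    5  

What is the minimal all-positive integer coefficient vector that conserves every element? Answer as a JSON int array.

Coefficients: [6, 4, 3, 1]

G: 6·7 = 42 | 4·5+3·5+1·7 = 42
Y: 6·7 = 42 | 4·5+3·7+1·1 = 42
M: 6·3 = 18 | 4·0+3·5+1·3 = 18
X: 6·7 = 42 | 4·4+3·7+1·5 = 42
gcd(6,4,3,1) = 1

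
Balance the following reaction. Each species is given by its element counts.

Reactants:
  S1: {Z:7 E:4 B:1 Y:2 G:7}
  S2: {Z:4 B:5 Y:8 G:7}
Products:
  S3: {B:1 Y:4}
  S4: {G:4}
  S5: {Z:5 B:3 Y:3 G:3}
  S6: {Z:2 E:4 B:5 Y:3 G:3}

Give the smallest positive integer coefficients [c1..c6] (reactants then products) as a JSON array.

Coefficients: [1, 5, 6, 6, 5, 1]

Z: 1·7+5·4 = 27 | 6·0+6·0+5·5+1·2 = 27
E: 1·4+5·0 = 4 | 6·0+6·0+5·0+1·4 = 4
B: 1·1+5·5 = 26 | 6·1+6·0+5·3+1·5 = 26
Y: 1·2+5·8 = 42 | 6·4+6·0+5·3+1·3 = 42
G: 1·7+5·7 = 42 | 6·0+6·4+5·3+1·3 = 42
gcd(1,5,6,6,5,1) = 1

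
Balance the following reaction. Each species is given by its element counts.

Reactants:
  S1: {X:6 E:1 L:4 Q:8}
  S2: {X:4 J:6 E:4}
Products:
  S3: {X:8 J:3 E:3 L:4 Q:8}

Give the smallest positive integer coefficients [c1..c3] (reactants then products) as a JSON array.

Coefficients: [2, 1, 2]

X: 2·6+1·4 = 16 | 2·8 = 16
J: 2·0+1·6 = 6 | 2·3 = 6
E: 2·1+1·4 = 6 | 2·3 = 6
L: 2·4+1·0 = 8 | 2·4 = 8
Q: 2·8+1·0 = 16 | 2·8 = 16
gcd(2,1,2) = 1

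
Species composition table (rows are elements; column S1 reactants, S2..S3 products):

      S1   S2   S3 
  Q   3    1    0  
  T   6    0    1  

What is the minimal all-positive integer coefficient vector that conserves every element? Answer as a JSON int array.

Coefficients: [1, 3, 6]

Q: 1·3 = 3 | 3·1+6·0 = 3
T: 1·6 = 6 | 3·0+6·1 = 6
gcd(1,3,6) = 1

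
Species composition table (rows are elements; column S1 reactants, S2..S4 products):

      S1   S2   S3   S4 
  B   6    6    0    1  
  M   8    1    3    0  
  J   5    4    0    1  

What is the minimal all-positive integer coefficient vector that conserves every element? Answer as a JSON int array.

B: 2·6 = 12 | 1·6+5·0+6·1 = 12
M: 2·8 = 16 | 1·1+5·3+6·0 = 16
J: 2·5 = 10 | 1·4+5·0+6·1 = 10
gcd(2,1,5,6) = 1

Coefficients: [2, 1, 5, 6]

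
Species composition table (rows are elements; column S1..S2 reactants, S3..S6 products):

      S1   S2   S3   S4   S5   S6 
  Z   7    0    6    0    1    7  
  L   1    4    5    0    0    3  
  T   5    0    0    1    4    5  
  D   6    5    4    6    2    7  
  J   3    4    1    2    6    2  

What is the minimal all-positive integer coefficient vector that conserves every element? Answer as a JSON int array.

Z: 5·7+4·0 = 35 | 3·6+3·0+3·1+2·7 = 35
L: 5·1+4·4 = 21 | 3·5+3·0+3·0+2·3 = 21
T: 5·5+4·0 = 25 | 3·0+3·1+3·4+2·5 = 25
D: 5·6+4·5 = 50 | 3·4+3·6+3·2+2·7 = 50
J: 5·3+4·4 = 31 | 3·1+3·2+3·6+2·2 = 31
gcd(5,4,3,3,3,2) = 1

Coefficients: [5, 4, 3, 3, 3, 2]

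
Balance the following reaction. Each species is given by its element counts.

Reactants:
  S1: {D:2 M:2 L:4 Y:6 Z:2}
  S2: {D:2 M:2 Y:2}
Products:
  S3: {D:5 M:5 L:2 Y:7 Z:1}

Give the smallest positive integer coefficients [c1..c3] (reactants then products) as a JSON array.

D: 1·2+4·2 = 10 | 2·5 = 10
M: 1·2+4·2 = 10 | 2·5 = 10
L: 1·4+4·0 = 4 | 2·2 = 4
Y: 1·6+4·2 = 14 | 2·7 = 14
Z: 1·2+4·0 = 2 | 2·1 = 2
gcd(1,4,2) = 1

Coefficients: [1, 4, 2]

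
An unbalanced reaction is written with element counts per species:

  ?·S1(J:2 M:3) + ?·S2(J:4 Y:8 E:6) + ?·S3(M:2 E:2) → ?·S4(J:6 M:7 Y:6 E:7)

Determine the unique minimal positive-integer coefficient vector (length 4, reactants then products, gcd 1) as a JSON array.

Coefficients: [6, 3, 5, 4]

J: 6·2+3·4+5·0 = 24 | 4·6 = 24
M: 6·3+3·0+5·2 = 28 | 4·7 = 28
Y: 6·0+3·8+5·0 = 24 | 4·6 = 24
E: 6·0+3·6+5·2 = 28 | 4·7 = 28
gcd(6,3,5,4) = 1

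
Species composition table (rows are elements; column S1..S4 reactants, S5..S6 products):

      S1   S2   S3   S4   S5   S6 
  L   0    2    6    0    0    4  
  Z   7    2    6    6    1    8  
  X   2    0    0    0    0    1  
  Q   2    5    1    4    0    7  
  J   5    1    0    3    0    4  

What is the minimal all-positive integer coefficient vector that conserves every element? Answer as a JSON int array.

Coefficients: [3, 6, 2, 1, 3, 6]

L: 3·0+6·2+2·6+1·0 = 24 | 3·0+6·4 = 24
Z: 3·7+6·2+2·6+1·6 = 51 | 3·1+6·8 = 51
X: 3·2+6·0+2·0+1·0 = 6 | 3·0+6·1 = 6
Q: 3·2+6·5+2·1+1·4 = 42 | 3·0+6·7 = 42
J: 3·5+6·1+2·0+1·3 = 24 | 3·0+6·4 = 24
gcd(3,6,2,1,3,6) = 1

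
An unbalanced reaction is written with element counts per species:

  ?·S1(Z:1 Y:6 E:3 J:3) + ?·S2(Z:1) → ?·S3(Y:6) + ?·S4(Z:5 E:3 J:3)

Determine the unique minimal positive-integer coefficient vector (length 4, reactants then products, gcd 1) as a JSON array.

Coefficients: [1, 4, 1, 1]

Z: 1·1+4·1 = 5 | 1·0+1·5 = 5
Y: 1·6+4·0 = 6 | 1·6+1·0 = 6
E: 1·3+4·0 = 3 | 1·0+1·3 = 3
J: 1·3+4·0 = 3 | 1·0+1·3 = 3
gcd(1,4,1,1) = 1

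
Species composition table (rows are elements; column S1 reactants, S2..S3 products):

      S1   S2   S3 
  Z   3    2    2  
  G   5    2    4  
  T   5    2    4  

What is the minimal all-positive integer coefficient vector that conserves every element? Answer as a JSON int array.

Coefficients: [2, 1, 2]

Z: 2·3 = 6 | 1·2+2·2 = 6
G: 2·5 = 10 | 1·2+2·4 = 10
T: 2·5 = 10 | 1·2+2·4 = 10
gcd(2,1,2) = 1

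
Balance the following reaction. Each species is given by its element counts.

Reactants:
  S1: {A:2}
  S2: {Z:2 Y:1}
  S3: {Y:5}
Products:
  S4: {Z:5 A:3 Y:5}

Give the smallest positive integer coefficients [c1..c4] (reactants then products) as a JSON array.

Coefficients: [3, 5, 1, 2]

Z: 3·0+5·2+1·0 = 10 | 2·5 = 10
A: 3·2+5·0+1·0 = 6 | 2·3 = 6
Y: 3·0+5·1+1·5 = 10 | 2·5 = 10
gcd(3,5,1,2) = 1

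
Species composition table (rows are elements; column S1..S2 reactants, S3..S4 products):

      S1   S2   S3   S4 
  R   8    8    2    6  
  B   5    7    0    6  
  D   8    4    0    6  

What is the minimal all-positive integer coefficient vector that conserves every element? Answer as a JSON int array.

Coefficients: [1, 1, 2, 2]

R: 1·8+1·8 = 16 | 2·2+2·6 = 16
B: 1·5+1·7 = 12 | 2·0+2·6 = 12
D: 1·8+1·4 = 12 | 2·0+2·6 = 12
gcd(1,1,2,2) = 1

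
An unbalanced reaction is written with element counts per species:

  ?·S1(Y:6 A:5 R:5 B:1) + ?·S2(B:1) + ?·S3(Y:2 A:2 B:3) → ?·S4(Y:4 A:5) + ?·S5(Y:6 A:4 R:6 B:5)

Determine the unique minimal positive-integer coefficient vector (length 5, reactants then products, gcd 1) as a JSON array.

Y: 6·6+4·0+5·2 = 46 | 4·4+5·6 = 46
A: 6·5+4·0+5·2 = 40 | 4·5+5·4 = 40
R: 6·5+4·0+5·0 = 30 | 4·0+5·6 = 30
B: 6·1+4·1+5·3 = 25 | 4·0+5·5 = 25
gcd(6,4,5,4,5) = 1

Coefficients: [6, 4, 5, 4, 5]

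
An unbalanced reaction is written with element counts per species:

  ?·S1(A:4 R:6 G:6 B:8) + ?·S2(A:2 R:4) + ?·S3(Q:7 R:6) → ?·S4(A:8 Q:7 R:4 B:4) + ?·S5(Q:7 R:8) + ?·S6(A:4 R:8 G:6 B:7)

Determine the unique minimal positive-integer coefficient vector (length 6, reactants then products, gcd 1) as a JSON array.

A: 4·4+4·2+6·0 = 24 | 1·8+5·0+4·4 = 24
Q: 4·0+4·0+6·7 = 42 | 1·7+5·7+4·0 = 42
R: 4·6+4·4+6·6 = 76 | 1·4+5·8+4·8 = 76
G: 4·6+4·0+6·0 = 24 | 1·0+5·0+4·6 = 24
B: 4·8+4·0+6·0 = 32 | 1·4+5·0+4·7 = 32
gcd(4,4,6,1,5,4) = 1

Coefficients: [4, 4, 6, 1, 5, 4]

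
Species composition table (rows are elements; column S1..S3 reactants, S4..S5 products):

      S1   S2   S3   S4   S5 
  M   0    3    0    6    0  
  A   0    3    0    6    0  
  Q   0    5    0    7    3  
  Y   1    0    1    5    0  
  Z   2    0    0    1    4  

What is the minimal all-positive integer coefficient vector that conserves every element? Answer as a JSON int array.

Coefficients: [5, 4, 5, 2, 2]

M: 5·0+4·3+5·0 = 12 | 2·6+2·0 = 12
A: 5·0+4·3+5·0 = 12 | 2·6+2·0 = 12
Q: 5·0+4·5+5·0 = 20 | 2·7+2·3 = 20
Y: 5·1+4·0+5·1 = 10 | 2·5+2·0 = 10
Z: 5·2+4·0+5·0 = 10 | 2·1+2·4 = 10
gcd(5,4,5,2,2) = 1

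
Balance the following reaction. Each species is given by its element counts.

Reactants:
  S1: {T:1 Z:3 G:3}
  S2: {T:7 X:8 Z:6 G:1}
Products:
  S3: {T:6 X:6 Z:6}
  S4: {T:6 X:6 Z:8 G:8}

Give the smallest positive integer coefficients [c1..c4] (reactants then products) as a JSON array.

T: 6·1+6·7 = 48 | 5·6+3·6 = 48
X: 6·0+6·8 = 48 | 5·6+3·6 = 48
Z: 6·3+6·6 = 54 | 5·6+3·8 = 54
G: 6·3+6·1 = 24 | 5·0+3·8 = 24
gcd(6,6,5,3) = 1

Coefficients: [6, 6, 5, 3]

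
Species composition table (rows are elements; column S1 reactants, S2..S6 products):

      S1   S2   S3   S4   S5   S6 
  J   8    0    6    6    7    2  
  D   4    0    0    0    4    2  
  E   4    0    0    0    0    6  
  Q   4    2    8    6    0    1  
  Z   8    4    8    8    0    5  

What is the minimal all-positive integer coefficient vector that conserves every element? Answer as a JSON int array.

J: 6·8 = 48 | 3·0+1·6+1·6+4·7+4·2 = 48
D: 6·4 = 24 | 3·0+1·0+1·0+4·4+4·2 = 24
E: 6·4 = 24 | 3·0+1·0+1·0+4·0+4·6 = 24
Q: 6·4 = 24 | 3·2+1·8+1·6+4·0+4·1 = 24
Z: 6·8 = 48 | 3·4+1·8+1·8+4·0+4·5 = 48
gcd(6,3,1,1,4,4) = 1

Coefficients: [6, 3, 1, 1, 4, 4]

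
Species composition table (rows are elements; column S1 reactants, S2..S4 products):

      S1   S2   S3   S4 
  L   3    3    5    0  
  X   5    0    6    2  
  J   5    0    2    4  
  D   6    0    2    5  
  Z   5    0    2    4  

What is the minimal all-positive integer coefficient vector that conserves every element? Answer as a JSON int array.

L: 6·3 = 18 | 1·3+3·5+6·0 = 18
X: 6·5 = 30 | 1·0+3·6+6·2 = 30
J: 6·5 = 30 | 1·0+3·2+6·4 = 30
D: 6·6 = 36 | 1·0+3·2+6·5 = 36
Z: 6·5 = 30 | 1·0+3·2+6·4 = 30
gcd(6,1,3,6) = 1

Coefficients: [6, 1, 3, 6]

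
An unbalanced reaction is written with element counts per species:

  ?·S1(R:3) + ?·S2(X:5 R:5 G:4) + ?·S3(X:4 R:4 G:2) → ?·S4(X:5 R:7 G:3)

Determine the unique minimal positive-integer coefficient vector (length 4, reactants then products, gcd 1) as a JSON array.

Coefficients: [4, 2, 5, 6]

X: 4·0+2·5+5·4 = 30 | 6·5 = 30
R: 4·3+2·5+5·4 = 42 | 6·7 = 42
G: 4·0+2·4+5·2 = 18 | 6·3 = 18
gcd(4,2,5,6) = 1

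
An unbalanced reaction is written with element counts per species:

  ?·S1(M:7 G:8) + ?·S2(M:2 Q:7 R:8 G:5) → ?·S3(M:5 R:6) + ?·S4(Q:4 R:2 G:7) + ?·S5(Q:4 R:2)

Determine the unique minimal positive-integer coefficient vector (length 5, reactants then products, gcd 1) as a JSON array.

Coefficients: [1, 4, 3, 4, 3]

M: 1·7+4·2 = 15 | 3·5+4·0+3·0 = 15
Q: 1·0+4·7 = 28 | 3·0+4·4+3·4 = 28
R: 1·0+4·8 = 32 | 3·6+4·2+3·2 = 32
G: 1·8+4·5 = 28 | 3·0+4·7+3·0 = 28
gcd(1,4,3,4,3) = 1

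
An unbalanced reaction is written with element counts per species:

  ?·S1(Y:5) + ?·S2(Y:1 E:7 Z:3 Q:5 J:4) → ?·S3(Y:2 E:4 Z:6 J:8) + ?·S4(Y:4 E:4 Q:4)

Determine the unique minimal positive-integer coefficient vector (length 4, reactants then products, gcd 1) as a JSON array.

Coefficients: [4, 4, 2, 5]

Y: 4·5+4·1 = 24 | 2·2+5·4 = 24
E: 4·0+4·7 = 28 | 2·4+5·4 = 28
Z: 4·0+4·3 = 12 | 2·6+5·0 = 12
Q: 4·0+4·5 = 20 | 2·0+5·4 = 20
J: 4·0+4·4 = 16 | 2·8+5·0 = 16
gcd(4,4,2,5) = 1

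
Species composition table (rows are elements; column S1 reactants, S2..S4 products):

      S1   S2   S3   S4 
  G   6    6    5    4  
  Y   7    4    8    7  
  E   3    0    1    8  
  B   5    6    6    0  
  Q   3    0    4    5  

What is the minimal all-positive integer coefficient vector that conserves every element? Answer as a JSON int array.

G: 6·6 = 36 | 3·6+2·5+2·4 = 36
Y: 6·7 = 42 | 3·4+2·8+2·7 = 42
E: 6·3 = 18 | 3·0+2·1+2·8 = 18
B: 6·5 = 30 | 3·6+2·6+2·0 = 30
Q: 6·3 = 18 | 3·0+2·4+2·5 = 18
gcd(6,3,2,2) = 1

Coefficients: [6, 3, 2, 2]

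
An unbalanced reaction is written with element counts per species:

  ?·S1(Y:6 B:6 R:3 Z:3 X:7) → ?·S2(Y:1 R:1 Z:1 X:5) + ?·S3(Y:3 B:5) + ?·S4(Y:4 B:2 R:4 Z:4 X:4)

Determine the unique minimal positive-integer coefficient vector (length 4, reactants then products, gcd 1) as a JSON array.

Coefficients: [2, 2, 2, 1]

Y: 2·6 = 12 | 2·1+2·3+1·4 = 12
B: 2·6 = 12 | 2·0+2·5+1·2 = 12
R: 2·3 = 6 | 2·1+2·0+1·4 = 6
Z: 2·3 = 6 | 2·1+2·0+1·4 = 6
X: 2·7 = 14 | 2·5+2·0+1·4 = 14
gcd(2,2,2,1) = 1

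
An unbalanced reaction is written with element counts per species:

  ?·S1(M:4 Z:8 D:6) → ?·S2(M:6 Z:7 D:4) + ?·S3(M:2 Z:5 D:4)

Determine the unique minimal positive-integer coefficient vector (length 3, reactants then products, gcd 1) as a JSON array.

M: 4·4 = 16 | 1·6+5·2 = 16
Z: 4·8 = 32 | 1·7+5·5 = 32
D: 4·6 = 24 | 1·4+5·4 = 24
gcd(4,1,5) = 1

Coefficients: [4, 1, 5]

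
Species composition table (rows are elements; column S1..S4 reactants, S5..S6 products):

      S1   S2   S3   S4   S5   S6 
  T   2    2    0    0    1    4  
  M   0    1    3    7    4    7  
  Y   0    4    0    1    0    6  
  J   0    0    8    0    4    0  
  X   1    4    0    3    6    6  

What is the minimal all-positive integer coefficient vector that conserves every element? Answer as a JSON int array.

Coefficients: [4, 5, 1, 4, 2, 4]

T: 4·2+5·2+1·0+4·0 = 18 | 2·1+4·4 = 18
M: 4·0+5·1+1·3+4·7 = 36 | 2·4+4·7 = 36
Y: 4·0+5·4+1·0+4·1 = 24 | 2·0+4·6 = 24
J: 4·0+5·0+1·8+4·0 = 8 | 2·4+4·0 = 8
X: 4·1+5·4+1·0+4·3 = 36 | 2·6+4·6 = 36
gcd(4,5,1,4,2,4) = 1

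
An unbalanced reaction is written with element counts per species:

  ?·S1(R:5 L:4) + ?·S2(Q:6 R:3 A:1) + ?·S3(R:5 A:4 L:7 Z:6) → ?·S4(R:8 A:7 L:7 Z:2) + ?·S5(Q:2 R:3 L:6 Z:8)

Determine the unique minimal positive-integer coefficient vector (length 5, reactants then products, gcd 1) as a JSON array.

Coefficients: [1, 1, 5, 3, 3]

Q: 1·0+1·6+5·0 = 6 | 3·0+3·2 = 6
R: 1·5+1·3+5·5 = 33 | 3·8+3·3 = 33
A: 1·0+1·1+5·4 = 21 | 3·7+3·0 = 21
L: 1·4+1·0+5·7 = 39 | 3·7+3·6 = 39
Z: 1·0+1·0+5·6 = 30 | 3·2+3·8 = 30
gcd(1,1,5,3,3) = 1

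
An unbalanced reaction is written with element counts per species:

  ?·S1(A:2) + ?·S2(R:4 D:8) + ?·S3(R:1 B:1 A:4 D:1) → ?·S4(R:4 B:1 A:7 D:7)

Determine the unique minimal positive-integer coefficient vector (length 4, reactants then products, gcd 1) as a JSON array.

R: 6·0+3·4+4·1 = 16 | 4·4 = 16
B: 6·0+3·0+4·1 = 4 | 4·1 = 4
A: 6·2+3·0+4·4 = 28 | 4·7 = 28
D: 6·0+3·8+4·1 = 28 | 4·7 = 28
gcd(6,3,4,4) = 1

Coefficients: [6, 3, 4, 4]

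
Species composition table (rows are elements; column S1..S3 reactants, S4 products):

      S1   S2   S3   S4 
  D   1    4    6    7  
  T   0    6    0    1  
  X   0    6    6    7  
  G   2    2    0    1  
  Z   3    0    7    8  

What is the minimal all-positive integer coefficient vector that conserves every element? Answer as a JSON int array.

Coefficients: [2, 1, 6, 6]

D: 2·1+1·4+6·6 = 42 | 6·7 = 42
T: 2·0+1·6+6·0 = 6 | 6·1 = 6
X: 2·0+1·6+6·6 = 42 | 6·7 = 42
G: 2·2+1·2+6·0 = 6 | 6·1 = 6
Z: 2·3+1·0+6·7 = 48 | 6·8 = 48
gcd(2,1,6,6) = 1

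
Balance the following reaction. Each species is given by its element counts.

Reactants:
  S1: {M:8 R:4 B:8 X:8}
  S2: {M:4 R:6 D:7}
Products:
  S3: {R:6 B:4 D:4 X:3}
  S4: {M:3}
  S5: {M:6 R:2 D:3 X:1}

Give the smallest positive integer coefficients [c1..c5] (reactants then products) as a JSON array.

Coefficients: [3, 6, 6, 4, 6]

M: 3·8+6·4 = 48 | 6·0+4·3+6·6 = 48
R: 3·4+6·6 = 48 | 6·6+4·0+6·2 = 48
B: 3·8+6·0 = 24 | 6·4+4·0+6·0 = 24
D: 3·0+6·7 = 42 | 6·4+4·0+6·3 = 42
X: 3·8+6·0 = 24 | 6·3+4·0+6·1 = 24
gcd(3,6,6,4,6) = 1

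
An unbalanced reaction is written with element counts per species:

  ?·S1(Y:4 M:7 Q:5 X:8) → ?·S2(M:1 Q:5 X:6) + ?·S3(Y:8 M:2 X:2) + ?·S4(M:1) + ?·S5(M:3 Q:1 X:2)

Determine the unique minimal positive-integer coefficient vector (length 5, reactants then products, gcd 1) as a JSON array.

Y: 4·4 = 16 | 3·0+2·8+6·0+5·0 = 16
M: 4·7 = 28 | 3·1+2·2+6·1+5·3 = 28
Q: 4·5 = 20 | 3·5+2·0+6·0+5·1 = 20
X: 4·8 = 32 | 3·6+2·2+6·0+5·2 = 32
gcd(4,3,2,6,5) = 1

Coefficients: [4, 3, 2, 6, 5]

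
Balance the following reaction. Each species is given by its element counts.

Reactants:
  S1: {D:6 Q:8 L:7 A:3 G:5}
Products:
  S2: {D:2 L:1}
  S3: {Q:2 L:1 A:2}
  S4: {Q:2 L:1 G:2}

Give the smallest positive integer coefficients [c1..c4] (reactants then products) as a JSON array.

D: 2·6 = 12 | 6·2+3·0+5·0 = 12
Q: 2·8 = 16 | 6·0+3·2+5·2 = 16
L: 2·7 = 14 | 6·1+3·1+5·1 = 14
A: 2·3 = 6 | 6·0+3·2+5·0 = 6
G: 2·5 = 10 | 6·0+3·0+5·2 = 10
gcd(2,6,3,5) = 1

Coefficients: [2, 6, 3, 5]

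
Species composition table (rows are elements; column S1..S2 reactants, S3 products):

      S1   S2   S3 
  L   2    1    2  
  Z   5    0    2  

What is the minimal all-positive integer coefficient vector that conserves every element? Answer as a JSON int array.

Coefficients: [2, 6, 5]

L: 2·2+6·1 = 10 | 5·2 = 10
Z: 2·5+6·0 = 10 | 5·2 = 10
gcd(2,6,5) = 1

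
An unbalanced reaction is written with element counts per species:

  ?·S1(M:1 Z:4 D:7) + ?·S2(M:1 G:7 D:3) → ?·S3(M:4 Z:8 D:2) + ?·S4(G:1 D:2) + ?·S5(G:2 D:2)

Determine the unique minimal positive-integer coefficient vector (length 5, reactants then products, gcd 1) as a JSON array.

M: 2·1+2·1 = 4 | 1·4+4·0+5·0 = 4
G: 2·0+2·7 = 14 | 1·0+4·1+5·2 = 14
Z: 2·4+2·0 = 8 | 1·8+4·0+5·0 = 8
D: 2·7+2·3 = 20 | 1·2+4·2+5·2 = 20
gcd(2,2,1,4,5) = 1

Coefficients: [2, 2, 1, 4, 5]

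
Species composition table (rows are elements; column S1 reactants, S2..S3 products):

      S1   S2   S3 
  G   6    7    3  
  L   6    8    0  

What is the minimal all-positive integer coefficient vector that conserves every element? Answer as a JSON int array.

Coefficients: [4, 3, 1]

G: 4·6 = 24 | 3·7+1·3 = 24
L: 4·6 = 24 | 3·8+1·0 = 24
gcd(4,3,1) = 1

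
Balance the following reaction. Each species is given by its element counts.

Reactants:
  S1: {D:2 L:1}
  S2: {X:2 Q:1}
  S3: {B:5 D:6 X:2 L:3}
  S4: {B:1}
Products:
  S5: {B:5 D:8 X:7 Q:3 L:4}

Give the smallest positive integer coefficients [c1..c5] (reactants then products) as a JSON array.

B: 5·0+6·0+1·5+5·1 = 10 | 2·5 = 10
D: 5·2+6·0+1·6+5·0 = 16 | 2·8 = 16
X: 5·0+6·2+1·2+5·0 = 14 | 2·7 = 14
Q: 5·0+6·1+1·0+5·0 = 6 | 2·3 = 6
L: 5·1+6·0+1·3+5·0 = 8 | 2·4 = 8
gcd(5,6,1,5,2) = 1

Coefficients: [5, 6, 1, 5, 2]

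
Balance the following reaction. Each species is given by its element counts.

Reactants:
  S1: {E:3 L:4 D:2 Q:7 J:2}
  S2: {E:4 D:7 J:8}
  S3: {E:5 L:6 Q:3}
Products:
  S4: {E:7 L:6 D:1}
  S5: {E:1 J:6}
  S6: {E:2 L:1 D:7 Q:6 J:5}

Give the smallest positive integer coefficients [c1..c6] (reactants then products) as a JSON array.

E: 3·3+6·4+5·5 = 58 | 6·7+4·1+6·2 = 58
L: 3·4+6·0+5·6 = 42 | 6·6+4·0+6·1 = 42
D: 3·2+6·7+5·0 = 48 | 6·1+4·0+6·7 = 48
Q: 3·7+6·0+5·3 = 36 | 6·0+4·0+6·6 = 36
J: 3·2+6·8+5·0 = 54 | 6·0+4·6+6·5 = 54
gcd(3,6,5,6,4,6) = 1

Coefficients: [3, 6, 5, 6, 4, 6]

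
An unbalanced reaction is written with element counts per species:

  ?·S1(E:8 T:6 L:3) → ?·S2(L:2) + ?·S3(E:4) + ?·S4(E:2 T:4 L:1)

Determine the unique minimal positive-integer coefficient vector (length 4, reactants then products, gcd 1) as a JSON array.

E: 4·8 = 32 | 3·0+5·4+6·2 = 32
T: 4·6 = 24 | 3·0+5·0+6·4 = 24
L: 4·3 = 12 | 3·2+5·0+6·1 = 12
gcd(4,3,5,6) = 1

Coefficients: [4, 3, 5, 6]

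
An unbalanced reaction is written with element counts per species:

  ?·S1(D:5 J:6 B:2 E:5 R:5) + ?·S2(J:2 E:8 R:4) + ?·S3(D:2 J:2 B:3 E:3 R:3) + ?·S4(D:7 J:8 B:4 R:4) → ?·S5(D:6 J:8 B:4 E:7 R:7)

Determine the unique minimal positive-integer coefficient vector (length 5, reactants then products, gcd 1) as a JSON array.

D: 1·5+3·0+2·2+3·7 = 30 | 5·6 = 30
J: 1·6+3·2+2·2+3·8 = 40 | 5·8 = 40
B: 1·2+3·0+2·3+3·4 = 20 | 5·4 = 20
E: 1·5+3·8+2·3+3·0 = 35 | 5·7 = 35
R: 1·5+3·4+2·3+3·4 = 35 | 5·7 = 35
gcd(1,3,2,3,5) = 1

Coefficients: [1, 3, 2, 3, 5]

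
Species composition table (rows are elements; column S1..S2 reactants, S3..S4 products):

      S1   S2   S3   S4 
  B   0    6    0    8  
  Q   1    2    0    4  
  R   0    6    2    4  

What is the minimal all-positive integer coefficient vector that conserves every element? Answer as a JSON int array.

B: 4·0+4·6 = 24 | 6·0+3·8 = 24
Q: 4·1+4·2 = 12 | 6·0+3·4 = 12
R: 4·0+4·6 = 24 | 6·2+3·4 = 24
gcd(4,4,6,3) = 1

Coefficients: [4, 4, 6, 3]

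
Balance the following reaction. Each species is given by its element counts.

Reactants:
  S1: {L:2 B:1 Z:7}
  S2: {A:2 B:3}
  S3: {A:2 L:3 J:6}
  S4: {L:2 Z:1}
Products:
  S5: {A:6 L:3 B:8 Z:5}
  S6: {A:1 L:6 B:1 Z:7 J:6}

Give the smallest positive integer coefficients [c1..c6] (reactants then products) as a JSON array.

A: 3·0+5·2+2·2+3·0 = 14 | 2·6+2·1 = 14
L: 3·2+5·0+2·3+3·2 = 18 | 2·3+2·6 = 18
B: 3·1+5·3+2·0+3·0 = 18 | 2·8+2·1 = 18
Z: 3·7+5·0+2·0+3·1 = 24 | 2·5+2·7 = 24
J: 3·0+5·0+2·6+3·0 = 12 | 2·0+2·6 = 12
gcd(3,5,2,3,2,2) = 1

Coefficients: [3, 5, 2, 3, 2, 2]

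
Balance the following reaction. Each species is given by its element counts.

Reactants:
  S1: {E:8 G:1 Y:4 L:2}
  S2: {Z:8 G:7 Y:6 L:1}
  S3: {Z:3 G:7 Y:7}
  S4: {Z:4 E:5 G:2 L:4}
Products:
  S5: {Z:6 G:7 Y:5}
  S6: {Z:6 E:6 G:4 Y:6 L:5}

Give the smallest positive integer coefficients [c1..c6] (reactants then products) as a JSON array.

Z: 1·0+5·8+2·3+2·4 = 54 | 6·6+3·6 = 54
E: 1·8+5·0+2·0+2·5 = 18 | 6·0+3·6 = 18
G: 1·1+5·7+2·7+2·2 = 54 | 6·7+3·4 = 54
Y: 1·4+5·6+2·7+2·0 = 48 | 6·5+3·6 = 48
L: 1·2+5·1+2·0+2·4 = 15 | 6·0+3·5 = 15
gcd(1,5,2,2,6,3) = 1

Coefficients: [1, 5, 2, 2, 6, 3]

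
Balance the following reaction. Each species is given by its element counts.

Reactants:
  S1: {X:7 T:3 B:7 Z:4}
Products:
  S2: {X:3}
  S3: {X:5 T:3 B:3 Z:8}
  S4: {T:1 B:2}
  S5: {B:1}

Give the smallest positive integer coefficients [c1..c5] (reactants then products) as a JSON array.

Coefficients: [2, 3, 1, 3, 5]

X: 2·7 = 14 | 3·3+1·5+3·0+5·0 = 14
T: 2·3 = 6 | 3·0+1·3+3·1+5·0 = 6
B: 2·7 = 14 | 3·0+1·3+3·2+5·1 = 14
Z: 2·4 = 8 | 3·0+1·8+3·0+5·0 = 8
gcd(2,3,1,3,5) = 1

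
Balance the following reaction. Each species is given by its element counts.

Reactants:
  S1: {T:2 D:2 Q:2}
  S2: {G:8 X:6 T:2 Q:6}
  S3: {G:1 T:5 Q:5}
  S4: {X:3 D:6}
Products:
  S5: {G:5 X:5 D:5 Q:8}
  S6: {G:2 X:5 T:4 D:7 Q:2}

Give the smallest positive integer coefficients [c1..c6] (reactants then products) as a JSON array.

G: 1·0+2·8+2·1+6·0 = 18 | 2·5+4·2 = 18
X: 1·0+2·6+2·0+6·3 = 30 | 2·5+4·5 = 30
T: 1·2+2·2+2·5+6·0 = 16 | 2·0+4·4 = 16
D: 1·2+2·0+2·0+6·6 = 38 | 2·5+4·7 = 38
Q: 1·2+2·6+2·5+6·0 = 24 | 2·8+4·2 = 24
gcd(1,2,2,6,2,4) = 1

Coefficients: [1, 2, 2, 6, 2, 4]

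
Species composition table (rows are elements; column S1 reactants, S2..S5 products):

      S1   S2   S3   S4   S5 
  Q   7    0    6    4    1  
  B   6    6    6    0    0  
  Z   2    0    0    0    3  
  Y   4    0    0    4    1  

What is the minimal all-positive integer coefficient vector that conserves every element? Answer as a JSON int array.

Q: 6·7 = 42 | 3·0+3·6+5·4+4·1 = 42
B: 6·6 = 36 | 3·6+3·6+5·0+4·0 = 36
Z: 6·2 = 12 | 3·0+3·0+5·0+4·3 = 12
Y: 6·4 = 24 | 3·0+3·0+5·4+4·1 = 24
gcd(6,3,3,5,4) = 1

Coefficients: [6, 3, 3, 5, 4]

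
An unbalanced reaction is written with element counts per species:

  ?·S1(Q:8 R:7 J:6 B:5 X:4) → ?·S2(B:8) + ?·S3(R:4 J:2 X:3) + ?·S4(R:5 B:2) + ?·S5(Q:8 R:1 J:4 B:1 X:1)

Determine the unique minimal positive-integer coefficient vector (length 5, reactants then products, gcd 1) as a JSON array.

Q: 5·8 = 40 | 2·0+5·0+2·0+5·8 = 40
R: 5·7 = 35 | 2·0+5·4+2·5+5·1 = 35
J: 5·6 = 30 | 2·0+5·2+2·0+5·4 = 30
B: 5·5 = 25 | 2·8+5·0+2·2+5·1 = 25
X: 5·4 = 20 | 2·0+5·3+2·0+5·1 = 20
gcd(5,2,5,2,5) = 1

Coefficients: [5, 2, 5, 2, 5]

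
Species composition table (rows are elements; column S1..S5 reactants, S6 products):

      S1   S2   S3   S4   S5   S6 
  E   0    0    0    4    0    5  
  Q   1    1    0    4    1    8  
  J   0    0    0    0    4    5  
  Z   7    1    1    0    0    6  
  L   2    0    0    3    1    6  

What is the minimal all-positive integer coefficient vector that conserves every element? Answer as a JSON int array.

Coefficients: [2, 5, 5, 5, 5, 4]

E: 2·0+5·0+5·0+5·4+5·0 = 20 | 4·5 = 20
Q: 2·1+5·1+5·0+5·4+5·1 = 32 | 4·8 = 32
J: 2·0+5·0+5·0+5·0+5·4 = 20 | 4·5 = 20
Z: 2·7+5·1+5·1+5·0+5·0 = 24 | 4·6 = 24
L: 2·2+5·0+5·0+5·3+5·1 = 24 | 4·6 = 24
gcd(2,5,5,5,5,4) = 1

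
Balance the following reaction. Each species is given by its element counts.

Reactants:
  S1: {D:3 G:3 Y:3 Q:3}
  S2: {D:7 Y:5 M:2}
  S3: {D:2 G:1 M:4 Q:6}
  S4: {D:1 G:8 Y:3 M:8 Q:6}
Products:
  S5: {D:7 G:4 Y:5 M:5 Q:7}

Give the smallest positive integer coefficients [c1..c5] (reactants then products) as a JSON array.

Coefficients: [4, 3, 4, 1, 6]

D: 4·3+3·7+4·2+1·1 = 42 | 6·7 = 42
G: 4·3+3·0+4·1+1·8 = 24 | 6·4 = 24
Y: 4·3+3·5+4·0+1·3 = 30 | 6·5 = 30
M: 4·0+3·2+4·4+1·8 = 30 | 6·5 = 30
Q: 4·3+3·0+4·6+1·6 = 42 | 6·7 = 42
gcd(4,3,4,1,6) = 1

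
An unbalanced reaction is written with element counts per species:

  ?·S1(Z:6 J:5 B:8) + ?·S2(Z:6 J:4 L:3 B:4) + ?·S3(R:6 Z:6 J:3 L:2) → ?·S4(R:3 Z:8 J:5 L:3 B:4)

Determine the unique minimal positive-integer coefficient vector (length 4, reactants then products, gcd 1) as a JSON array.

R: 1·0+4·0+3·6 = 18 | 6·3 = 18
Z: 1·6+4·6+3·6 = 48 | 6·8 = 48
J: 1·5+4·4+3·3 = 30 | 6·5 = 30
L: 1·0+4·3+3·2 = 18 | 6·3 = 18
B: 1·8+4·4+3·0 = 24 | 6·4 = 24
gcd(1,4,3,6) = 1

Coefficients: [1, 4, 3, 6]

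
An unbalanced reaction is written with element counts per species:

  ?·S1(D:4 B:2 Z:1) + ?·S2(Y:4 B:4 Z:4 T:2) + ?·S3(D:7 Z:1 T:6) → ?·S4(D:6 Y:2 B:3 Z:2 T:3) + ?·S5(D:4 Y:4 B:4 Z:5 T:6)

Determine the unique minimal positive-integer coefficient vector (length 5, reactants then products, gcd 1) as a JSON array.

D: 1·4+6·0+4·7 = 32 | 2·6+5·4 = 32
Y: 1·0+6·4+4·0 = 24 | 2·2+5·4 = 24
B: 1·2+6·4+4·0 = 26 | 2·3+5·4 = 26
Z: 1·1+6·4+4·1 = 29 | 2·2+5·5 = 29
T: 1·0+6·2+4·6 = 36 | 2·3+5·6 = 36
gcd(1,6,4,2,5) = 1

Coefficients: [1, 6, 4, 2, 5]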